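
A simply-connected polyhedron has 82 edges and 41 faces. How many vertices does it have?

Here V − E + F = 2.
V = 2 + E − F = 2 + 82 − 41 = 43.

43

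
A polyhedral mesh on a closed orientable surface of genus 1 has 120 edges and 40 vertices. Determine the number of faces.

For a closed orientable surface of genus 1, χ = 2 − 2·1 = 0.
F = 0 − V + E = 0 − 40 + 120 = 80.

80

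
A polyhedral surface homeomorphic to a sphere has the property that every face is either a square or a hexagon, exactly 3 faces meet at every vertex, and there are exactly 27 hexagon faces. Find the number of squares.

6

Let x be the number of squares; then F = 27 + x.
Edge–face incidences: 2E = 6·27 + 4·x = 162 + 4x.
Every vertex has degree 3, so 3V = 2E.
Euler: V − E + F = 2 ⇒ (2E)/3 − E + (27 + x) = 2.
Multiply by 6: 2·(2E) − 3·(2E) + 6·(27 + x) = 12, i.e. 162 + 6x − (162 + 4x) = 12.
Collecting terms: 2x = 12, so x = 6.
Then 2E = 162 + 4·6 = 186, so E = 93, V = 2E/3 = 62, F = 27 + 6 = 33.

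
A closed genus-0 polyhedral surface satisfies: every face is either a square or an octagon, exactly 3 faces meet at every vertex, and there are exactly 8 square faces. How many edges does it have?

24

Let x be the number of octagons; then F = 8 + x.
Edge–face incidences: 2E = 4·8 + 8·x = 32 + 8x.
Every vertex has degree 3, so 3V = 2E.
Euler: V − E + F = 2 ⇒ (2E)/3 − E + (8 + x) = 2.
Multiply by 6: 2·(2E) − 3·(2E) + 6·(8 + x) = 12, i.e. 48 + 6x − (32 + 8x) = 12.
Collecting terms: −2x + 16 = 12, so −2x = −4, so x = 2.
Then 2E = 32 + 8·2 = 48, so E = 24, V = 2E/3 = 16, F = 8 + 2 = 10.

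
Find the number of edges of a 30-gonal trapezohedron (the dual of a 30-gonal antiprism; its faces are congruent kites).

The n-trapezohedron (dual of the n-antiprism) has V = 2·30 + 2 = 62, E = 4·30 = 120, F = 2·30 = 60.

120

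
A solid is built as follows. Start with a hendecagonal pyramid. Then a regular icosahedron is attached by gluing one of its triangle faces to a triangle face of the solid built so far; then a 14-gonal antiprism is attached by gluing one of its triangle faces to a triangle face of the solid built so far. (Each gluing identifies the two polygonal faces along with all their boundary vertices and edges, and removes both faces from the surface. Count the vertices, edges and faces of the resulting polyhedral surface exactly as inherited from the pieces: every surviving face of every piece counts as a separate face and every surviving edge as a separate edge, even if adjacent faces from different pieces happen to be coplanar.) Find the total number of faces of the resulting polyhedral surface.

58

A hendecagonal pyramid: V=12, E=22, F=12.
Attach a regular icosahedron (V=12, E=30, F=20) along a 3-gon: merge 3 vertices and 3 edges, delete both glued faces → V=21, E=49, F=30.
Attach a 14-gonal antiprism (V=28, E=56, F=30) along a 3-gon: merge 3 vertices and 3 edges, delete both glued faces → V=46, E=102, F=58.
Check: V − E + F = 46 − 102 + 58 = 2.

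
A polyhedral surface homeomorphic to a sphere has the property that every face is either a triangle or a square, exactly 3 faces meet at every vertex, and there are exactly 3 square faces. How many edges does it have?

Let x be the number of triangles; then F = 3 + x.
Edge–face incidences: 2E = 4·3 + 3·x = 12 + 3x.
Every vertex has degree 3, so 3V = 2E.
Euler: V − E + F = 2 ⇒ (2E)/3 − E + (3 + x) = 2.
Multiply by 6: 2·(2E) − 3·(2E) + 6·(3 + x) = 12, i.e. 18 + 6x − (12 + 3x) = 12.
Collecting terms: 3x + 6 = 12, so 3x = 6, so x = 2.
Then 2E = 12 + 3·2 = 18, so E = 9, V = 2E/3 = 6, F = 3 + 2 = 5.

9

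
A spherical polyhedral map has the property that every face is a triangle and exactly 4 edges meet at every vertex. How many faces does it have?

Each face has 3 edges and each edge borders two faces, so 2E = 3F.
Each vertex has degree 4, so 4V = 2E and hence V = 3F/4.
Euler: V − E + F = 2 ⇒ (3F/4) − (3F/2) + F = 2.
Multiply by 8: (6 − 12 + 8)F = 16, i.e. 2F = 16.
So F = 8, E = 3·8/2 = 12, V = 3·8/4 = 6.

8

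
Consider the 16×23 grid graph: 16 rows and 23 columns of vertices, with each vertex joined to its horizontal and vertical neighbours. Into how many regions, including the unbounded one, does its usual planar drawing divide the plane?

331

The grid has V = 16·23 = 368 vertices and E = 16·22 + 23·15 = 697 edges.
F = 2 − V + E = 2 − 368 + 697 = 331.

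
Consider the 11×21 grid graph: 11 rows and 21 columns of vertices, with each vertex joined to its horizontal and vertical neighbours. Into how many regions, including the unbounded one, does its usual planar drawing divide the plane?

The grid has V = 11·21 = 231 vertices and E = 11·20 + 21·10 = 430 edges.
F = 2 − V + E = 2 − 231 + 430 = 201.

201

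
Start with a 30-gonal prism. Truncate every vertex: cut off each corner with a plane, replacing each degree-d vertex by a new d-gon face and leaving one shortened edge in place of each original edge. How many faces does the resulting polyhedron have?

The base solid has V = 60, E = 90, F = 32.
Truncation replaces each original edge-end by a new vertex, so V′ = 2E = 180.
Each original edge survives, and each old vertex of degree d contributes d new edges; summing degrees gives Σd = 2E, so E′ = E + 2E = 3E = 270.
Each original face survives and each original vertex becomes one new face: F′ = F + V = 92.

92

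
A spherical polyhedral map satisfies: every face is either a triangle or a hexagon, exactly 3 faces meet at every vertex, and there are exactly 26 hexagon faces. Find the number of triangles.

Let x be the number of triangles; then F = 26 + x.
Edge–face incidences: 2E = 6·26 + 3·x = 156 + 3x.
Every vertex has degree 3, so 3V = 2E.
Euler: V − E + F = 2 ⇒ (2E)/3 − E + (26 + x) = 2.
Multiply by 6: 2·(2E) − 3·(2E) + 6·(26 + x) = 12, i.e. 156 + 6x − (156 + 3x) = 12.
Collecting terms: 3x = 12, so x = 4.
Then 2E = 156 + 3·4 = 168, so E = 84, V = 2E/3 = 56, F = 26 + 4 = 30.

4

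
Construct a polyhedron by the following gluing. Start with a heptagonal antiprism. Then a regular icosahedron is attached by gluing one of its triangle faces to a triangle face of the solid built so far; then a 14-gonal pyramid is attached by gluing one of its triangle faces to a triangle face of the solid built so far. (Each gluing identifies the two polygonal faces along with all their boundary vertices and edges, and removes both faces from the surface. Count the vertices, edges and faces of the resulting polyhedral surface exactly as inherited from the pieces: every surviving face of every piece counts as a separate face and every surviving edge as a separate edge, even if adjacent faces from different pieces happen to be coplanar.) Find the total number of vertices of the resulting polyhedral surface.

A heptagonal antiprism: V=14, E=28, F=16.
Attach a regular icosahedron (V=12, E=30, F=20) along a 3-gon: merge 3 vertices and 3 edges, delete both glued faces → V=23, E=55, F=34.
Attach a 14-gonal pyramid (V=15, E=28, F=15) along a 3-gon: merge 3 vertices and 3 edges, delete both glued faces → V=35, E=80, F=47.
Check: V − E + F = 35 − 80 + 47 = 2.

35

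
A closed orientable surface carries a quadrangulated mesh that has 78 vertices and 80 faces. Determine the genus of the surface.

Every face is a square, so 2E = 4·80 = 320, giving E = 160.
χ = V − E + F = 78 − 160 + 80 = -2.
For a closed orientable surface χ = 2 − 2g, so g = (2 − (-2))/2 = 2.

2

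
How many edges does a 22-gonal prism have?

66

A prism on an n-gon has two n-gon bases and n rectangular sides: V = 2·22 = 44, E = 3·22 = 66, F = 22 + 2 = 24.
Check: V − E + F = 44 − 66 + 24 = 2.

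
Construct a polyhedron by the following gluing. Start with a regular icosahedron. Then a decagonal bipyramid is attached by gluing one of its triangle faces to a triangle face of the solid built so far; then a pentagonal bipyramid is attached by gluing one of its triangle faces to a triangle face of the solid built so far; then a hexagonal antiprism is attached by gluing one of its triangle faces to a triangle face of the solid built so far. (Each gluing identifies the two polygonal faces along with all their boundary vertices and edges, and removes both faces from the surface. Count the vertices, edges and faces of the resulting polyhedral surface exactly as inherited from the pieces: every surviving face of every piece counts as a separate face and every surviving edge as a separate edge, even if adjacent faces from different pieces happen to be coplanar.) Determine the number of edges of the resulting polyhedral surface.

A regular icosahedron: V=12, E=30, F=20.
Attach a decagonal bipyramid (V=12, E=30, F=20) along a 3-gon: merge 3 vertices and 3 edges, delete both glued faces → V=21, E=57, F=38.
Attach a pentagonal bipyramid (V=7, E=15, F=10) along a 3-gon: merge 3 vertices and 3 edges, delete both glued faces → V=25, E=69, F=46.
Attach a hexagonal antiprism (V=12, E=24, F=14) along a 3-gon: merge 3 vertices and 3 edges, delete both glued faces → V=34, E=90, F=58.
Check: V − E + F = 34 − 90 + 58 = 2.

90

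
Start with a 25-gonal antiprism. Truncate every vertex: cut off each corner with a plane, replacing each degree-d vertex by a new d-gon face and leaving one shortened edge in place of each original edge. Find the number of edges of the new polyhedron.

300

The base solid has V = 50, E = 100, F = 52.
Truncation replaces each original edge-end by a new vertex, so V′ = 2E = 200.
Each original edge survives, and each old vertex of degree d contributes d new edges; summing degrees gives Σd = 2E, so E′ = E + 2E = 3E = 300.
Each original face survives and each original vertex becomes one new face: F′ = F + V = 102.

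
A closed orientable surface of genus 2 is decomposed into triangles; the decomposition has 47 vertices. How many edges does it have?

147

χ = 2 − 2·2 = -2, and every face is a triangle so 3F = 2E.
V − E + F = -2 with E = 3F/2 gives 47 − (3/2 − 1)·F = -2, so F = 98 and E = 147.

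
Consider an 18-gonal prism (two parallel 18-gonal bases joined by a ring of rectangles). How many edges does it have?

54

A prism on an n-gon has two n-gon bases and n rectangular sides: V = 2·18 = 36, E = 3·18 = 54, F = 18 + 2 = 20.
Check: V − E + F = 36 − 54 + 20 = 2.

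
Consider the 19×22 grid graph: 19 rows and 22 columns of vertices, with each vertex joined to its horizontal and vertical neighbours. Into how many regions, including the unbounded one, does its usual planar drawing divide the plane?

379

The grid has V = 19·22 = 418 vertices and E = 19·21 + 22·18 = 795 edges.
F = 2 − V + E = 2 − 418 + 795 = 379.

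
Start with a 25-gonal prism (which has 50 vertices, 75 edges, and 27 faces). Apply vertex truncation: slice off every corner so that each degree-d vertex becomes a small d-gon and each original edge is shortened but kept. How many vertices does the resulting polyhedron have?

150

Truncation replaces each original edge-end by a new vertex, so V′ = 2E = 150.
Each original edge survives, and each old vertex of degree d contributes d new edges; summing degrees gives Σd = 2E, so E′ = E + 2E = 3E = 225.
Each original face survives and each original vertex becomes one new face: F′ = F + V = 77.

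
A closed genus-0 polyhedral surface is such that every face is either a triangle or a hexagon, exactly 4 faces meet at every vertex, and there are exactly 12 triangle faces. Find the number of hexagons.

Let x be the number of hexagons; then F = 12 + x.
Edge–face incidences: 2E = 3·12 + 6·x = 36 + 6x.
Every vertex has degree 4, so 4V = 2E.
Euler: V − E + F = 2 ⇒ (2E)/4 − E + (12 + x) = 2.
Multiply by 8: 2·(2E) − 4·(2E) + 8·(12 + x) = 16, i.e. 96 + 8x − 2·(36 + 6x) = 16.
Collecting terms: −4x + 24 = 16, so −4x = −8, so x = 2.
Then 2E = 36 + 6·2 = 48, so E = 24, V = 2E/4 = 12, F = 12 + 2 = 14.

2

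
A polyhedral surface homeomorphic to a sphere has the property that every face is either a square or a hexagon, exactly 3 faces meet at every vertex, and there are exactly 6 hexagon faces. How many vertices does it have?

20

Let x be the number of squares; then F = 6 + x.
Edge–face incidences: 2E = 6·6 + 4·x = 36 + 4x.
Every vertex has degree 3, so 3V = 2E.
Euler: V − E + F = 2 ⇒ (2E)/3 − E + (6 + x) = 2.
Multiply by 6: 2·(2E) − 3·(2E) + 6·(6 + x) = 12, i.e. 36 + 6x − (36 + 4x) = 12.
Collecting terms: 2x = 12, so x = 6.
Then 2E = 36 + 4·6 = 60, so E = 30, V = 2E/3 = 20, F = 6 + 6 = 12.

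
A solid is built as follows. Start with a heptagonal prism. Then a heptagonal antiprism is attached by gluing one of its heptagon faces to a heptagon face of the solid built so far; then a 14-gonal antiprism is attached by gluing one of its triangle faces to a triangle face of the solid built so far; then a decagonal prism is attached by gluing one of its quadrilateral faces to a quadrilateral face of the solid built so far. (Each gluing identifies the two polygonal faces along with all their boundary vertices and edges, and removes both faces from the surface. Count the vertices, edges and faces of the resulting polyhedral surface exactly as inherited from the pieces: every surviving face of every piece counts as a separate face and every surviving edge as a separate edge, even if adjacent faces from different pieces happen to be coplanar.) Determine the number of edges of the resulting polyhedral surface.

121

A heptagonal prism: V=14, E=21, F=9.
Attach a heptagonal antiprism (V=14, E=28, F=16) along a 7-gon: merge 7 vertices and 7 edges, delete both glued faces → V=21, E=42, F=23.
Attach a 14-gonal antiprism (V=28, E=56, F=30) along a 3-gon: merge 3 vertices and 3 edges, delete both glued faces → V=46, E=95, F=51.
Attach a decagonal prism (V=20, E=30, F=12) along a 4-gon: merge 4 vertices and 4 edges, delete both glued faces → V=62, E=121, F=61.
Check: V − E + F = 62 − 121 + 61 = 2.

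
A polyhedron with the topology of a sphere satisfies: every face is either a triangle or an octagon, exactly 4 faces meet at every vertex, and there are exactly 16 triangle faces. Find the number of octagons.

2

Let x be the number of octagons; then F = 16 + x.
Edge–face incidences: 2E = 3·16 + 8·x = 48 + 8x.
Every vertex has degree 4, so 4V = 2E.
Euler: V − E + F = 2 ⇒ (2E)/4 − E + (16 + x) = 2.
Multiply by 8: 2·(2E) − 4·(2E) + 8·(16 + x) = 16, i.e. 128 + 8x − 2·(48 + 8x) = 16.
Collecting terms: −8x + 32 = 16, so −8x = −16, so x = 2.
Then 2E = 48 + 8·2 = 64, so E = 32, V = 2E/4 = 16, F = 16 + 2 = 18.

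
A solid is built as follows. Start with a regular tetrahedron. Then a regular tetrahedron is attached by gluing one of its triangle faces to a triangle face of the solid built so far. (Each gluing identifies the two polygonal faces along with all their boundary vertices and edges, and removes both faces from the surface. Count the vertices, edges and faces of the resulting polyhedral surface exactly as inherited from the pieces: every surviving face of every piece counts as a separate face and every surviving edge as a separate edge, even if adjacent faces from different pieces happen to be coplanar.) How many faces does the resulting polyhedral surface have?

6

A regular tetrahedron: V=4, E=6, F=4.
Attach a regular tetrahedron (V=4, E=6, F=4) along a 3-gon: merge 3 vertices and 3 edges, delete both glued faces → V=5, E=9, F=6.
Check: V − E + F = 5 − 9 + 6 = 2.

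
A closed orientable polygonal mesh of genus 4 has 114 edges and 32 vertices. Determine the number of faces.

For a closed orientable surface of genus 4, χ = 2 − 2·4 = -6.
F = -6 − V + E = -6 − 32 + 114 = 76.

76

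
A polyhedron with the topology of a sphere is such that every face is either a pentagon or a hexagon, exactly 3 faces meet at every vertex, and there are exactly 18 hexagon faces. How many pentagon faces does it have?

Let x be the number of pentagons; then F = 18 + x.
Edge–face incidences: 2E = 6·18 + 5·x = 108 + 5x.
Every vertex has degree 3, so 3V = 2E.
Euler: V − E + F = 2 ⇒ (2E)/3 − E + (18 + x) = 2.
Multiply by 6: 2·(2E) − 3·(2E) + 6·(18 + x) = 12, i.e. 108 + 6x − (108 + 5x) = 12.
Collecting terms: x = 12.
Then 2E = 108 + 5·12 = 168, so E = 84, V = 2E/3 = 56, F = 18 + 12 = 30.

12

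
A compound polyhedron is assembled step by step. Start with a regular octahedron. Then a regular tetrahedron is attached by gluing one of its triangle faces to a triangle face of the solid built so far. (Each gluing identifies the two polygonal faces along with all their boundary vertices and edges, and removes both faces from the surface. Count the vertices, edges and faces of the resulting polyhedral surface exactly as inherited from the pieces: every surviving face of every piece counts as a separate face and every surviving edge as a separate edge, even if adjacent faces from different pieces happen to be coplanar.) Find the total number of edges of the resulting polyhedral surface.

A regular octahedron: V=6, E=12, F=8.
Attach a regular tetrahedron (V=4, E=6, F=4) along a 3-gon: merge 3 vertices and 3 edges, delete both glued faces → V=7, E=15, F=10.
Check: V − E + F = 7 − 15 + 10 = 2.

15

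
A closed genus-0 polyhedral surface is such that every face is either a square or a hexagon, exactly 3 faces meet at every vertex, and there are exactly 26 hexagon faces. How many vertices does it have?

60

Let x be the number of squares; then F = 26 + x.
Edge–face incidences: 2E = 6·26 + 4·x = 156 + 4x.
Every vertex has degree 3, so 3V = 2E.
Euler: V − E + F = 2 ⇒ (2E)/3 − E + (26 + x) = 2.
Multiply by 6: 2·(2E) − 3·(2E) + 6·(26 + x) = 12, i.e. 156 + 6x − (156 + 4x) = 12.
Collecting terms: 2x = 12, so x = 6.
Then 2E = 156 + 4·6 = 180, so E = 90, V = 2E/3 = 60, F = 26 + 6 = 32.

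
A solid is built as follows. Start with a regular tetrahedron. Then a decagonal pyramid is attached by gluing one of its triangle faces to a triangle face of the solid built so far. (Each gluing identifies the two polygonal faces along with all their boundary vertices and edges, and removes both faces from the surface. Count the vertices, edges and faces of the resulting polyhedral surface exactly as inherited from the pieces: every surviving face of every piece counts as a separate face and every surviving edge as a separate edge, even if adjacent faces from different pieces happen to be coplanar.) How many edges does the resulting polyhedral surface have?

A regular tetrahedron: V=4, E=6, F=4.
Attach a decagonal pyramid (V=11, E=20, F=11) along a 3-gon: merge 3 vertices and 3 edges, delete both glued faces → V=12, E=23, F=13.
Check: V − E + F = 12 − 23 + 13 = 2.

23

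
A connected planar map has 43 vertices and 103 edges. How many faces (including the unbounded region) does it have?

62

Euler's formula for a connected plane graph: V − E + F = 2, so F = 2 − 43 + 103 = 62.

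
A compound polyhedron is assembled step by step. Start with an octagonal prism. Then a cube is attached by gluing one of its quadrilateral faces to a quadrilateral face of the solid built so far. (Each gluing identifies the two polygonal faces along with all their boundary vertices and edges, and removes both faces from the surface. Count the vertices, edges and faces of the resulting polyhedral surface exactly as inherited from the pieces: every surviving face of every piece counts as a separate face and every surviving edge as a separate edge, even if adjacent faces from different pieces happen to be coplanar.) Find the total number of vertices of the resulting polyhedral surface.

An octagonal prism: V=16, E=24, F=10.
Attach a cube (V=8, E=12, F=6) along a 4-gon: merge 4 vertices and 4 edges, delete both glued faces → V=20, E=32, F=14.
Check: V − E + F = 20 − 32 + 14 = 2.

20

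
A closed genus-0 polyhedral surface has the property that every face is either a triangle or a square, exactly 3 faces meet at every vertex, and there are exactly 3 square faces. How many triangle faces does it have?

2

Let x be the number of triangles; then F = 3 + x.
Edge–face incidences: 2E = 4·3 + 3·x = 12 + 3x.
Every vertex has degree 3, so 3V = 2E.
Euler: V − E + F = 2 ⇒ (2E)/3 − E + (3 + x) = 2.
Multiply by 6: 2·(2E) − 3·(2E) + 6·(3 + x) = 12, i.e. 18 + 6x − (12 + 3x) = 12.
Collecting terms: 3x + 6 = 12, so 3x = 6, so x = 2.
Then 2E = 12 + 3·2 = 18, so E = 9, V = 2E/3 = 6, F = 3 + 2 = 5.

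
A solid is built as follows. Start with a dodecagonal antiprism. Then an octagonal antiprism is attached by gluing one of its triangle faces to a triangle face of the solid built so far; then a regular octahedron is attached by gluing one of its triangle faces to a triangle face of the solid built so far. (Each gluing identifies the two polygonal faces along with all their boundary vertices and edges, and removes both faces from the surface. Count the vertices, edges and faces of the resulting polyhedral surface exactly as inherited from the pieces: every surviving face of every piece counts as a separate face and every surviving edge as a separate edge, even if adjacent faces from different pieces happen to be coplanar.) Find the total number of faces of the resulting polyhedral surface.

A dodecagonal antiprism: V=24, E=48, F=26.
Attach an octagonal antiprism (V=16, E=32, F=18) along a 3-gon: merge 3 vertices and 3 edges, delete both glued faces → V=37, E=77, F=42.
Attach a regular octahedron (V=6, E=12, F=8) along a 3-gon: merge 3 vertices and 3 edges, delete both glued faces → V=40, E=86, F=48.
Check: V − E + F = 40 − 86 + 48 = 2.

48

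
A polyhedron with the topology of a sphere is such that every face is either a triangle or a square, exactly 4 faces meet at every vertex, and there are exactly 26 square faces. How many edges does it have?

64

Let x be the number of triangles; then F = 26 + x.
Edge–face incidences: 2E = 4·26 + 3·x = 104 + 3x.
Every vertex has degree 4, so 4V = 2E.
Euler: V − E + F = 2 ⇒ (2E)/4 − E + (26 + x) = 2.
Multiply by 8: 2·(2E) − 4·(2E) + 8·(26 + x) = 16, i.e. 208 + 8x − 2·(104 + 3x) = 16.
Collecting terms: 2x = 16, so x = 8.
Then 2E = 104 + 3·8 = 128, so E = 64, V = 2E/4 = 32, F = 26 + 8 = 34.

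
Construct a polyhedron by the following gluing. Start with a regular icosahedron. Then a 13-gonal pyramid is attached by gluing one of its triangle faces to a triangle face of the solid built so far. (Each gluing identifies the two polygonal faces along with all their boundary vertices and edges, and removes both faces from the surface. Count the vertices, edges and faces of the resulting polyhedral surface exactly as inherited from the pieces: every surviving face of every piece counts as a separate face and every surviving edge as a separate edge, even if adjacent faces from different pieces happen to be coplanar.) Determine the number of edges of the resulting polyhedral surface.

A regular icosahedron: V=12, E=30, F=20.
Attach a 13-gonal pyramid (V=14, E=26, F=14) along a 3-gon: merge 3 vertices and 3 edges, delete both glued faces → V=23, E=53, F=32.
Check: V − E + F = 23 − 53 + 32 = 2.

53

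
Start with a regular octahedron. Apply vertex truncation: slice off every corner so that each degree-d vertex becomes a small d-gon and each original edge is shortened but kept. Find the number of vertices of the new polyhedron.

24

The base solid has V = 6, E = 12, F = 8.
Truncation replaces each original edge-end by a new vertex, so V′ = 2E = 24.
Each original edge survives, and each old vertex of degree d contributes d new edges; summing degrees gives Σd = 2E, so E′ = E + 2E = 3E = 36.
Each original face survives and each original vertex becomes one new face: F′ = F + V = 14.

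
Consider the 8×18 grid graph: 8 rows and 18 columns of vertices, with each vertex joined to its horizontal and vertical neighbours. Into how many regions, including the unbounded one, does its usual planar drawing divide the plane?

120

The grid has V = 8·18 = 144 vertices and E = 8·17 + 18·7 = 262 edges.
F = 2 − V + E = 2 − 144 + 262 = 120.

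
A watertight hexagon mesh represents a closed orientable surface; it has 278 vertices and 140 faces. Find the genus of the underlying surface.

Every face is a hexagon, so 2E = 6·140 = 840, giving E = 420.
χ = V − E + F = 278 − 420 + 140 = -2.
For a closed orientable surface χ = 2 − 2g, so g = (2 − (-2))/2 = 2.

2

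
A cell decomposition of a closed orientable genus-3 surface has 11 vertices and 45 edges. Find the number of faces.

30

For a closed orientable surface of genus 3, χ = 2 − 2·3 = -4.
F = -4 − V + E = -4 − 11 + 45 = 30.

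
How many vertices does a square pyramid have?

5

A pyramid on an n-gon base has one n-gon and n triangles: V = 4 + 1 = 5, E = 2·4 = 8, F = 4 + 1 = 5.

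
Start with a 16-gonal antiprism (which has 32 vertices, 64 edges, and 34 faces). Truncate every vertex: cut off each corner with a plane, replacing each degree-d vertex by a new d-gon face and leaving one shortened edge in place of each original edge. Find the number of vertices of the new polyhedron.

128

Truncation replaces each original edge-end by a new vertex, so V′ = 2E = 128.
Each original edge survives, and each old vertex of degree d contributes d new edges; summing degrees gives Σd = 2E, so E′ = E + 2E = 3E = 192.
Each original face survives and each original vertex becomes one new face: F′ = F + V = 66.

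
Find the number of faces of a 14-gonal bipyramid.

28

A bipyramid over an n-gon has 2n triangular faces and n + 2 vertices: V = 14 + 2 = 16, E = 3·14 = 42, F = 2·14 = 28.
Check: V − E + F = 16 − 42 + 28 = 2.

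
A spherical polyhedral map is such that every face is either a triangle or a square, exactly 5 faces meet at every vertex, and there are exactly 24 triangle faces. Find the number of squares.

2

Let x be the number of squares; then F = 24 + x.
Edge–face incidences: 2E = 3·24 + 4·x = 72 + 4x.
Every vertex has degree 5, so 5V = 2E.
Euler: V − E + F = 2 ⇒ (2E)/5 − E + (24 + x) = 2.
Multiply by 10: 2·(2E) − 5·(2E) + 10·(24 + x) = 20, i.e. 240 + 10x − 3·(72 + 4x) = 20.
Collecting terms: −2x + 24 = 20, so −2x = −4, so x = 2.
Then 2E = 72 + 4·2 = 80, so E = 40, V = 2E/5 = 16, F = 24 + 2 = 26.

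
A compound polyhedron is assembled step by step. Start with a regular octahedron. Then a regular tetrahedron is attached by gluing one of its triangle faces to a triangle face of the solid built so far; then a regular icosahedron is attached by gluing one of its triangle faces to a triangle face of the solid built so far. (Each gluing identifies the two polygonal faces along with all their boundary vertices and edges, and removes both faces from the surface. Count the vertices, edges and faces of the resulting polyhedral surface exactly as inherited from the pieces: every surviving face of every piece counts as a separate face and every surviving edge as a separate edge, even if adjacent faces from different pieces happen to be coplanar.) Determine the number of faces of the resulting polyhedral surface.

28

A regular octahedron: V=6, E=12, F=8.
Attach a regular tetrahedron (V=4, E=6, F=4) along a 3-gon: merge 3 vertices and 3 edges, delete both glued faces → V=7, E=15, F=10.
Attach a regular icosahedron (V=12, E=30, F=20) along a 3-gon: merge 3 vertices and 3 edges, delete both glued faces → V=16, E=42, F=28.
Check: V − E + F = 16 − 42 + 28 = 2.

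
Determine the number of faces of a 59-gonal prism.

A prism on an n-gon has two n-gon bases and n rectangular sides: V = 2·59 = 118, E = 3·59 = 177, F = 59 + 2 = 61.

61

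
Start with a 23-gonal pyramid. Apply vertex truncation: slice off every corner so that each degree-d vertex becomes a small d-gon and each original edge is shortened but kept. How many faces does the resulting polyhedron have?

48

The base solid has V = 24, E = 46, F = 24.
Truncation replaces each original edge-end by a new vertex, so V′ = 2E = 92.
Each original edge survives, and each old vertex of degree d contributes d new edges; summing degrees gives Σd = 2E, so E′ = E + 2E = 3E = 138.
Each original face survives and each original vertex becomes one new face: F′ = F + V = 48.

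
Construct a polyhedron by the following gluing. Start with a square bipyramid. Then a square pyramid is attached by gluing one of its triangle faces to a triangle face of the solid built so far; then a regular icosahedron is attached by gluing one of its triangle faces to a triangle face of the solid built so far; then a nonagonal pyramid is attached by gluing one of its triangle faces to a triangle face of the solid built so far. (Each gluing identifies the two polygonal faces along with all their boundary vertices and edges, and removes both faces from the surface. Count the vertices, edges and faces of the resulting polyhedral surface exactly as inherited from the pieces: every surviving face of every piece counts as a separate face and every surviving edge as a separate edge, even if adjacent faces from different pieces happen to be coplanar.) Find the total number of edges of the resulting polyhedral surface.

A square bipyramid: V=6, E=12, F=8.
Attach a square pyramid (V=5, E=8, F=5) along a 3-gon: merge 3 vertices and 3 edges, delete both glued faces → V=8, E=17, F=11.
Attach a regular icosahedron (V=12, E=30, F=20) along a 3-gon: merge 3 vertices and 3 edges, delete both glued faces → V=17, E=44, F=29.
Attach a nonagonal pyramid (V=10, E=18, F=10) along a 3-gon: merge 3 vertices and 3 edges, delete both glued faces → V=24, E=59, F=37.
Check: V − E + F = 24 − 59 + 37 = 2.

59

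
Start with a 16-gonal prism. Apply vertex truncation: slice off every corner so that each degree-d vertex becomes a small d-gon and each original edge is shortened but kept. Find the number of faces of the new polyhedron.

50

The base solid has V = 32, E = 48, F = 18.
Truncation replaces each original edge-end by a new vertex, so V′ = 2E = 96.
Each original edge survives, and each old vertex of degree d contributes d new edges; summing degrees gives Σd = 2E, so E′ = E + 2E = 3E = 144.
Each original face survives and each original vertex becomes one new face: F′ = F + V = 50.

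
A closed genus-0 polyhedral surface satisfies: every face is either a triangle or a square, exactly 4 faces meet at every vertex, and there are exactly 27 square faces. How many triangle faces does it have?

8

Let x be the number of triangles; then F = 27 + x.
Edge–face incidences: 2E = 4·27 + 3·x = 108 + 3x.
Every vertex has degree 4, so 4V = 2E.
Euler: V − E + F = 2 ⇒ (2E)/4 − E + (27 + x) = 2.
Multiply by 8: 2·(2E) − 4·(2E) + 8·(27 + x) = 16, i.e. 216 + 8x − 2·(108 + 3x) = 16.
Collecting terms: 2x = 16, so x = 8.
Then 2E = 108 + 3·8 = 132, so E = 66, V = 2E/4 = 33, F = 27 + 8 = 35.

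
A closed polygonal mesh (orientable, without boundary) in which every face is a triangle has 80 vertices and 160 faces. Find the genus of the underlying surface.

1

Every face is a triangle, so 2E = 3·160 = 480, giving E = 240.
χ = V − E + F = 80 − 240 + 160 = 0.
For a closed orientable surface χ = 2 − 2g, so g = (2 − (0))/2 = 1.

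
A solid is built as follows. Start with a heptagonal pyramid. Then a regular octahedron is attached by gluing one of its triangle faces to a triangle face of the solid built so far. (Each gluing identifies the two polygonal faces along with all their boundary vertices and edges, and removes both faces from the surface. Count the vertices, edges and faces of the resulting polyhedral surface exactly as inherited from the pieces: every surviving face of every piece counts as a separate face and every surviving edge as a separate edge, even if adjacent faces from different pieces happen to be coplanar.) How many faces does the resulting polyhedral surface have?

A heptagonal pyramid: V=8, E=14, F=8.
Attach a regular octahedron (V=6, E=12, F=8) along a 3-gon: merge 3 vertices and 3 edges, delete both glued faces → V=11, E=23, F=14.
Check: V − E + F = 11 − 23 + 14 = 2.

14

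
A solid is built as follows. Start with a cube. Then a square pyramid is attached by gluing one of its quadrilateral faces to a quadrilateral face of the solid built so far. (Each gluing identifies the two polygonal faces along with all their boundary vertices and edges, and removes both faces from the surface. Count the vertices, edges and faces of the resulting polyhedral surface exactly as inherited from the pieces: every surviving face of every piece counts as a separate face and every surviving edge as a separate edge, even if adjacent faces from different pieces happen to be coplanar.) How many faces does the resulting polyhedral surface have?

A cube: V=8, E=12, F=6.
Attach a square pyramid (V=5, E=8, F=5) along a 4-gon: merge 4 vertices and 4 edges, delete both glued faces → V=9, E=16, F=9.
Check: V − E + F = 9 − 16 + 9 = 2.

9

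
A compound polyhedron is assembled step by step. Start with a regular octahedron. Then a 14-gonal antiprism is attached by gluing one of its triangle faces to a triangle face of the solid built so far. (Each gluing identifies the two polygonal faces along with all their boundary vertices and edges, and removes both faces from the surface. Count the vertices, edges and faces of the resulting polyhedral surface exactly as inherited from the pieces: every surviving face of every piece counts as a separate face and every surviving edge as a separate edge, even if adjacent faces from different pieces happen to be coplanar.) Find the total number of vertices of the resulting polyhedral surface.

A regular octahedron: V=6, E=12, F=8.
Attach a 14-gonal antiprism (V=28, E=56, F=30) along a 3-gon: merge 3 vertices and 3 edges, delete both glued faces → V=31, E=65, F=36.
Check: V − E + F = 31 − 65 + 36 = 2.

31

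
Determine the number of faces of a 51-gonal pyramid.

52

A pyramid on an n-gon base has one n-gon and n triangles: V = 51 + 1 = 52, E = 2·51 = 102, F = 51 + 1 = 52.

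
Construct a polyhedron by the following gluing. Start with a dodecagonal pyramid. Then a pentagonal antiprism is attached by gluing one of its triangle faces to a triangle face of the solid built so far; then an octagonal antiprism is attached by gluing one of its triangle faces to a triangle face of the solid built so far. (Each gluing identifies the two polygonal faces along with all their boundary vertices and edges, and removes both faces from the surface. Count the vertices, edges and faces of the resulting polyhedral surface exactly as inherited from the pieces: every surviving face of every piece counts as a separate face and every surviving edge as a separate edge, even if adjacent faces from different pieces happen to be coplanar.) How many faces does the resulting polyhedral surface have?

A dodecagonal pyramid: V=13, E=24, F=13.
Attach a pentagonal antiprism (V=10, E=20, F=12) along a 3-gon: merge 3 vertices and 3 edges, delete both glued faces → V=20, E=41, F=23.
Attach an octagonal antiprism (V=16, E=32, F=18) along a 3-gon: merge 3 vertices and 3 edges, delete both glued faces → V=33, E=70, F=39.
Check: V − E + F = 33 − 70 + 39 = 2.

39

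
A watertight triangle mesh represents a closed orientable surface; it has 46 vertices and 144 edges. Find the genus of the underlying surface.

2

Every face is a triangle and each edge borders two faces, so 3F = 2·144, giving F = 96.
χ = V − E + F = 46 − 144 + 96 = -2.
For a closed orientable surface χ = 2 − 2g, so g = (2 − (-2))/2 = 2.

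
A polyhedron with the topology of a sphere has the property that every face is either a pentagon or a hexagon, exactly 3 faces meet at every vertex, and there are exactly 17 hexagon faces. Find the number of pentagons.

12

Let x be the number of pentagons; then F = 17 + x.
Edge–face incidences: 2E = 6·17 + 5·x = 102 + 5x.
Every vertex has degree 3, so 3V = 2E.
Euler: V − E + F = 2 ⇒ (2E)/3 − E + (17 + x) = 2.
Multiply by 6: 2·(2E) − 3·(2E) + 6·(17 + x) = 12, i.e. 102 + 6x − (102 + 5x) = 12.
Collecting terms: x = 12.
Then 2E = 102 + 5·12 = 162, so E = 81, V = 2E/3 = 54, F = 17 + 12 = 29.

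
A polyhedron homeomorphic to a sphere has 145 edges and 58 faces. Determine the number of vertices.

89

Here V − E + F = 2.
V = 2 + E − F = 2 + 145 − 58 = 89.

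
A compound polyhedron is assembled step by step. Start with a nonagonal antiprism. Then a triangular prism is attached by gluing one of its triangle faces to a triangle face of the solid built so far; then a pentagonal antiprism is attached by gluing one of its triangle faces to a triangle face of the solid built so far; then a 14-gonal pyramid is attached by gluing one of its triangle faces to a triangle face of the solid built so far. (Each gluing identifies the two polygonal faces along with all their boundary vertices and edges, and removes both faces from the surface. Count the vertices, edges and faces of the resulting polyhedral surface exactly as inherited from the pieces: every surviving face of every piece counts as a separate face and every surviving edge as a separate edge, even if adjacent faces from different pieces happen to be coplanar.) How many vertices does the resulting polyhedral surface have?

A nonagonal antiprism: V=18, E=36, F=20.
Attach a triangular prism (V=6, E=9, F=5) along a 3-gon: merge 3 vertices and 3 edges, delete both glued faces → V=21, E=42, F=23.
Attach a pentagonal antiprism (V=10, E=20, F=12) along a 3-gon: merge 3 vertices and 3 edges, delete both glued faces → V=28, E=59, F=33.
Attach a 14-gonal pyramid (V=15, E=28, F=15) along a 3-gon: merge 3 vertices and 3 edges, delete both glued faces → V=40, E=84, F=46.
Check: V − E + F = 40 − 84 + 46 = 2.

40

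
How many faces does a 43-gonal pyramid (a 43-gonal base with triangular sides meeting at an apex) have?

44

A pyramid on an n-gon base has one n-gon and n triangles: V = 43 + 1 = 44, E = 2·43 = 86, F = 43 + 1 = 44.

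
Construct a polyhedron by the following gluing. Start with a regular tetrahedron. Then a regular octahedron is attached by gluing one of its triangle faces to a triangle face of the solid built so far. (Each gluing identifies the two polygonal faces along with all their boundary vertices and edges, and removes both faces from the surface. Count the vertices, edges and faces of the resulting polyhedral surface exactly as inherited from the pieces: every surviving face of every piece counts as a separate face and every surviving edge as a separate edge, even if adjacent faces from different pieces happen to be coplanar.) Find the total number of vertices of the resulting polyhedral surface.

A regular tetrahedron: V=4, E=6, F=4.
Attach a regular octahedron (V=6, E=12, F=8) along a 3-gon: merge 3 vertices and 3 edges, delete both glued faces → V=7, E=15, F=10.
Check: V − E + F = 7 − 15 + 10 = 2.

7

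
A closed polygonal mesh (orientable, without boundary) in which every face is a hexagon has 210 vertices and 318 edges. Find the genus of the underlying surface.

Every face is a hexagon and each edge borders two faces, so 6F = 2·318, giving F = 106.
χ = V − E + F = 210 − 318 + 106 = -2.
For a closed orientable surface χ = 2 − 2g, so g = (2 − (-2))/2 = 2.

2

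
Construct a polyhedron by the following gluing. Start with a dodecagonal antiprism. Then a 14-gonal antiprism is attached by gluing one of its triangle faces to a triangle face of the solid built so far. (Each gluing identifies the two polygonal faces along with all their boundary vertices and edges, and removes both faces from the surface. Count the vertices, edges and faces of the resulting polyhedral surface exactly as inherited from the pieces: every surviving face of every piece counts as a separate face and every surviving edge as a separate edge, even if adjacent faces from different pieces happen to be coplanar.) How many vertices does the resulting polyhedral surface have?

A dodecagonal antiprism: V=24, E=48, F=26.
Attach a 14-gonal antiprism (V=28, E=56, F=30) along a 3-gon: merge 3 vertices and 3 edges, delete both glued faces → V=49, E=101, F=54.
Check: V − E + F = 49 − 101 + 54 = 2.

49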